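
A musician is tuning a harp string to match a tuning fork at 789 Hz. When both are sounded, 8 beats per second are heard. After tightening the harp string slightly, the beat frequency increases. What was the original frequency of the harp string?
797 Hz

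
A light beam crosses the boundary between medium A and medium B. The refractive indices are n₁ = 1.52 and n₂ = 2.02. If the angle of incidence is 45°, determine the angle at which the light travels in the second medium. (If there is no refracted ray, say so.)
sin θ₂ = (n₁/n₂)·sin θ₁ = 0.5321 → θ₂ = 32.15°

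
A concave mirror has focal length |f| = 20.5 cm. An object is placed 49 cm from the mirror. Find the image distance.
f = +20.5 cm (concave); 1/di = 1/f − 1/do → di = 35.25 cm (real image, in front of mirror)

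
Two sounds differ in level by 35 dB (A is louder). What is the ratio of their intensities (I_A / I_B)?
I_A/I_B = 10^(Δβ/10) = 3162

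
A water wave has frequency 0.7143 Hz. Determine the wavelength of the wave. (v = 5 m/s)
λ = v/f = 7 m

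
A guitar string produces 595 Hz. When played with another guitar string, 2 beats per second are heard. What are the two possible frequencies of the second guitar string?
f₂ = 595 ± 2 Hz → 597 Hz or 593 Hz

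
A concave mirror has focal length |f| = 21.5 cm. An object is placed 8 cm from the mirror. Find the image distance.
f = +21.5 cm (concave); 1/di = 1/f − 1/do → di = -12.74 cm (virtual image, behind mirror)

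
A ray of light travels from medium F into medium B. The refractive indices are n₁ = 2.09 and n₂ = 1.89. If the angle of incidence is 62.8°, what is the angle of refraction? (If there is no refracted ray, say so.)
sin θ₂ = (n₁/n₂)·sin θ₁ = 0.9835 → θ₂ = 79.59°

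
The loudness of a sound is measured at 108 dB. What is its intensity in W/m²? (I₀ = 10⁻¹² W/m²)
I = I₀·10^(β/10) = 6.31 × 10⁻² W/m²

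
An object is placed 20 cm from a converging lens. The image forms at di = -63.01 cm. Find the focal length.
1/f = 1/do + 1/di → f = 29.3 cm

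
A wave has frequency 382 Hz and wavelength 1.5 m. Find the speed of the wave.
v = fλ = 573 m/s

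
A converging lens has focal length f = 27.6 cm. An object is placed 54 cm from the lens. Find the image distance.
1/di = 1/f − 1/do → di = 56.45 cm (real image)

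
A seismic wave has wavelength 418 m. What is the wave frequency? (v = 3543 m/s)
f = v/λ = 8.476 Hz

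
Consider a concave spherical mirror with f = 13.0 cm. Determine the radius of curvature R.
R = 2|f| = 26 cm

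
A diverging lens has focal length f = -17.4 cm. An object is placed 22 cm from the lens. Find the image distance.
1/di = 1/f − 1/do → di = -9.716 cm (virtual image)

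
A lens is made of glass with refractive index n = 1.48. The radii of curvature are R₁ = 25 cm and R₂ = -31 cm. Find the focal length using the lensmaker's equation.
1/f = (n − 1)(1/R₁ − 1/R₂) → f = 28.83 cm (converging lens)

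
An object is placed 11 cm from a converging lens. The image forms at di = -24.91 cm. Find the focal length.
1/f = 1/do + 1/di → f = 19.7 cm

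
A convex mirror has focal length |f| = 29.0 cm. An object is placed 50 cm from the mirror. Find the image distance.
f = −29.0 cm (convex); 1/di = 1/f − 1/do → di = -18.35 cm (virtual image, behind mirror)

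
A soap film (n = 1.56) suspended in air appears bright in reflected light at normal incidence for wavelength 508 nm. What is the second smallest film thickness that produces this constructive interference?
2nt = (m − ½)λ with m = 2 → t = (m − ½)λ/(2n) = 244.2 nm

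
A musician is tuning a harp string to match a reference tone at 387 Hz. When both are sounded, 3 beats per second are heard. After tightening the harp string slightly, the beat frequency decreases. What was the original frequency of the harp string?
384 Hz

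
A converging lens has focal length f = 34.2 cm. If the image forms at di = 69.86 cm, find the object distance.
1/do = 1/f − 1/di → do = 67 cm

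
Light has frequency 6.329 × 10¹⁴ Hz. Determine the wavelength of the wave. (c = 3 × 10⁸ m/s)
λ = c/f = 474 nm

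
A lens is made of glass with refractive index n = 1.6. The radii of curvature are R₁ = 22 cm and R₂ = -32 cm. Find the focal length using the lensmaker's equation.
1/f = (n − 1)(1/R₁ − 1/R₂) → f = 21.73 cm (converging lens)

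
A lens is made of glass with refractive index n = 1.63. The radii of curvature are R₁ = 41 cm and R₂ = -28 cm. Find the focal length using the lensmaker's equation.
1/f = (n − 1)(1/R₁ − 1/R₂) → f = 26.41 cm (converging lens)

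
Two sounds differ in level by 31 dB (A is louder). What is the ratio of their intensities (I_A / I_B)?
I_A/I_B = 10^(Δβ/10) = 1259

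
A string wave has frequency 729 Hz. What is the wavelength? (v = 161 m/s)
λ = v/f = 0.2209 m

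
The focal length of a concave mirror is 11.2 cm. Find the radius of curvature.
R = 2|f| = 22.4 cm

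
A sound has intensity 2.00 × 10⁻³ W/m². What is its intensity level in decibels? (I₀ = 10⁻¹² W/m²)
β = 10·log₁₀(I/I₀) = 93.01 dB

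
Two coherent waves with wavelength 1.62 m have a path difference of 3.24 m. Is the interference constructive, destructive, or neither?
constructive — path difference = 2λ, a whole number of wavelengths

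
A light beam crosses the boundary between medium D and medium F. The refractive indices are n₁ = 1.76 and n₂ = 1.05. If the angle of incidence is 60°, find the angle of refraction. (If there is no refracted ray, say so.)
sin θ₂ = (n₁/n₂)·sin θ₁ = 1.452 > 1, so there is no refracted ray — the light undergoes total internal reflection.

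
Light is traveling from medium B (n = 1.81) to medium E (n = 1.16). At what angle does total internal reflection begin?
θc = arcsin(n₂/n₁) = 39.86°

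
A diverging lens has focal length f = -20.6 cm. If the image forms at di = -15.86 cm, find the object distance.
1/do = 1/f − 1/di → do = 68.93 cm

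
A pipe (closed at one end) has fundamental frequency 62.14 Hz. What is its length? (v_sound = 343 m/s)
L = v/(4f₁) = 1.38 m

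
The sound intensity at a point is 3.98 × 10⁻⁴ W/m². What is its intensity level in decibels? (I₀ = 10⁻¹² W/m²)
β = 10·log₁₀(I/I₀) = 86 dB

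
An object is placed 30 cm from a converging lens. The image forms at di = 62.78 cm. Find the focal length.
1/f = 1/do + 1/di → f = 20.3 cm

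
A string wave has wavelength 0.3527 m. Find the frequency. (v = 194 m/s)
f = v/λ = 550 Hz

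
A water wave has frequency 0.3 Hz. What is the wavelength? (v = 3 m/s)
λ = v/f = 10 m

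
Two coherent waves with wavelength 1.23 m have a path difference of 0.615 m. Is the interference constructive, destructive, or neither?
destructive — path difference = 0.5λ, an odd multiple of λ/2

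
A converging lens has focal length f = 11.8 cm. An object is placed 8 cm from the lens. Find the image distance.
1/di = 1/f − 1/do → di = -24.84 cm (virtual image)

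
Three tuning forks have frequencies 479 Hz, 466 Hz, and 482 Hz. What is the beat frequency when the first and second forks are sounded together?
13 Hz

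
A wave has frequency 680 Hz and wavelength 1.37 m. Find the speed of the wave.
v = fλ = 931.6 m/s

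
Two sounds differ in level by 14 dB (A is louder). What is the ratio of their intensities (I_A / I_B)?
I_A/I_B = 10^(Δβ/10) = 25.12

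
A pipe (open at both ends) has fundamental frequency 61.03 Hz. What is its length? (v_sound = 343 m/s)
L = v/(2f₁) = 2.81 m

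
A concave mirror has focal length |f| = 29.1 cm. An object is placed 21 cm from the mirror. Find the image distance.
f = +29.1 cm (concave); 1/di = 1/f − 1/do → di = -75.44 cm (virtual image, behind mirror)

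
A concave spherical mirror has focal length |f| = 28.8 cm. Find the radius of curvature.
R = 2|f| = 57.6 cm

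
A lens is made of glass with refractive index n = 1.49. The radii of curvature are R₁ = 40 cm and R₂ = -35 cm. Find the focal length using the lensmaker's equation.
1/f = (n − 1)(1/R₁ − 1/R₂) → f = 38.1 cm (converging lens)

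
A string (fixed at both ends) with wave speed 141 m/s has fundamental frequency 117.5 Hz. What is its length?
L = v/(2f₁) = 0.6 m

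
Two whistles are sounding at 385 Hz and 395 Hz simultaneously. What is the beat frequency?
10 Hz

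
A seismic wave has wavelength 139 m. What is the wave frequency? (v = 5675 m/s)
f = v/λ = 40.83 Hz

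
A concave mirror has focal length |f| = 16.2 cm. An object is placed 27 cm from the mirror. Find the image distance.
f = +16.2 cm (concave); 1/di = 1/f − 1/do → di = 40.5 cm (real image, in front of mirror)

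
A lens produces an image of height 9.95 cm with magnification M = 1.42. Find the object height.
ho = |hi|/|M| = 7.007 cm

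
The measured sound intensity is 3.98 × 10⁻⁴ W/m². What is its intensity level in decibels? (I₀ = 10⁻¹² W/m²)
β = 10·log₁₀(I/I₀) = 86 dB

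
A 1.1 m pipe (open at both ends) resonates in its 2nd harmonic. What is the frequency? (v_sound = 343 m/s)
fₙ = nv/(2L) = 311.8 Hz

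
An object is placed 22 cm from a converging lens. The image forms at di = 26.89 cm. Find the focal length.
1/f = 1/do + 1/di → f = 12.1 cm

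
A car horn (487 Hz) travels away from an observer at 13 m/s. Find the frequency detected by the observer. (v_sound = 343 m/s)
f_obs = f·v/(v + v_s) = 469.2 Hz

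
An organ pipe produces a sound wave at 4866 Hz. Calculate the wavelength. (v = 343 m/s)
λ = v/f = 0.07049 m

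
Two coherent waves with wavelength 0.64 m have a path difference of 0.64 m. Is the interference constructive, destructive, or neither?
constructive — path difference = 1λ, a whole number of wavelengths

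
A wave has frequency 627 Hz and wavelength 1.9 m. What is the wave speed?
v = fλ = 1191 m/s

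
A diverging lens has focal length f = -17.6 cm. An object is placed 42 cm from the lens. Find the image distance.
1/di = 1/f − 1/do → di = -12.4 cm (virtual image)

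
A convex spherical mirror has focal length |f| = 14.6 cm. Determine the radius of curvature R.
R = 2|f| = 29.2 cm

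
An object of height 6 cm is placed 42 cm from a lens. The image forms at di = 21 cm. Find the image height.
hi = (-di/do) × ho = -3 cm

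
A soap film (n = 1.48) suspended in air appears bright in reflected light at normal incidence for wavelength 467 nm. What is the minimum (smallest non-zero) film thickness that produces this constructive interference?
2nt = (m − ½)λ with m = 1 → t = (m − ½)λ/(2n) = 78.89 nm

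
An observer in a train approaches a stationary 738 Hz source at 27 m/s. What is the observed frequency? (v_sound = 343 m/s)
f_obs = f·(v + v_o)/v = 796.1 Hz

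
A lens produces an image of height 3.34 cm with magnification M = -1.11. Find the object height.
ho = |hi|/|M| = 3.009 cm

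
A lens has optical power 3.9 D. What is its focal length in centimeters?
f = 1/P = 25.64 cm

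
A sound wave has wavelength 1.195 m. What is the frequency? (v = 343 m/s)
f = v/λ = 287 Hz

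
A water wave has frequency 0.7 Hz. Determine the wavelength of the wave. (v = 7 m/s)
λ = v/f = 10 m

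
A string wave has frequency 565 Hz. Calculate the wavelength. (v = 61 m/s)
λ = v/f = 0.108 m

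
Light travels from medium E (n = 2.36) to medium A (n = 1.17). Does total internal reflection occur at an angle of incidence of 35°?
θc = arcsin(n₂/n₁) = 29.72°; 35° > θc, so yes — total internal reflection.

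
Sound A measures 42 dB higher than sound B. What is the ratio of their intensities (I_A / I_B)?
I_A/I_B = 10^(Δβ/10) = 15850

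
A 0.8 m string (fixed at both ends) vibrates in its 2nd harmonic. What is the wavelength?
λₙ = 2L/n = 0.8 m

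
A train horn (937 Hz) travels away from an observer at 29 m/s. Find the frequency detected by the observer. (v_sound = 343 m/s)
f_obs = f·v/(v + v_s) = 864 Hz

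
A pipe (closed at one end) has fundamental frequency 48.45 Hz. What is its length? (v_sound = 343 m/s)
L = v/(4f₁) = 1.77 m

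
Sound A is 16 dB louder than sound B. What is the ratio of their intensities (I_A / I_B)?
I_A/I_B = 10^(Δβ/10) = 39.81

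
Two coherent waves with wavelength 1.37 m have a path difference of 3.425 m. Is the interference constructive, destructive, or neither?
destructive — path difference = 2.5λ, an odd multiple of λ/2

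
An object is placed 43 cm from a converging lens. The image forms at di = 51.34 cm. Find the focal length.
1/f = 1/do + 1/di → f = 23.4 cm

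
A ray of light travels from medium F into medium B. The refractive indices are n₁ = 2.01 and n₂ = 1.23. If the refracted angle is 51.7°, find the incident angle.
sin θ₁ = (n₂/n₁)·sin θ₂ → θ₁ = 28.7°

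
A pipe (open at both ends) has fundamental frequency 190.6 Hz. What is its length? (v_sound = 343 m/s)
L = v/(2f₁) = 0.8998 m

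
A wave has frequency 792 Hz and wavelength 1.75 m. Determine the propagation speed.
v = fλ = 1386 m/s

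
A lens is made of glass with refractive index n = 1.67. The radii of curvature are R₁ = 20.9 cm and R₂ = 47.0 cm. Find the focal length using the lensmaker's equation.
1/f = (n − 1)(1/R₁ − 1/R₂) → f = 56.17 cm (converging lens)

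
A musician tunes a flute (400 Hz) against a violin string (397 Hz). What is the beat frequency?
3 Hz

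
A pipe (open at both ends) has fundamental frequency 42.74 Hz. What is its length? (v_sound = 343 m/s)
L = v/(2f₁) = 4.013 m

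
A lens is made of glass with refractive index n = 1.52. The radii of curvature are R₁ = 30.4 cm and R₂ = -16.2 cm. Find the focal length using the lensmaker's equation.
1/f = (n − 1)(1/R₁ − 1/R₂) → f = 20.32 cm (converging lens)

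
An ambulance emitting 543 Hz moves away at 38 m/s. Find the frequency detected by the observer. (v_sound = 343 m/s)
f_obs = f·v/(v + v_s) = 488.8 Hz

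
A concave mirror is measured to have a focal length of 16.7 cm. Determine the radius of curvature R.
R = 2|f| = 33.4 cm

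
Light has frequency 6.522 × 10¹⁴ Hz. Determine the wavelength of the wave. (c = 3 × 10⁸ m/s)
λ = c/f = 460 nm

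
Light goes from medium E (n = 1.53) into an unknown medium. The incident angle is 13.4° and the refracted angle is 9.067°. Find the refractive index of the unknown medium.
n₂ = n₁·sin θ₁ / sin θ₂ = 2.25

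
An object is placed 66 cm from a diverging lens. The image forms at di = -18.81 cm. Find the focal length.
1/f = 1/do + 1/di → f = -26.31 cm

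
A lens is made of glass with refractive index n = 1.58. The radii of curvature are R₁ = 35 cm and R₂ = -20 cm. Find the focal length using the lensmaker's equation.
1/f = (n − 1)(1/R₁ − 1/R₂) → f = 21.94 cm (converging lens)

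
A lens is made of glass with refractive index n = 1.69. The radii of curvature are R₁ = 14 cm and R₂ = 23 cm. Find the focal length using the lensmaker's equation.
1/f = (n − 1)(1/R₁ − 1/R₂) → f = 51.85 cm (converging lens)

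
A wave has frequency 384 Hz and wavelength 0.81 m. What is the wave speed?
v = fλ = 311 m/s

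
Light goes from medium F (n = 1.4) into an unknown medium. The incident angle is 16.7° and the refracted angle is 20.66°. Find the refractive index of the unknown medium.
n₂ = n₁·sin θ₁ / sin θ₂ = 1.14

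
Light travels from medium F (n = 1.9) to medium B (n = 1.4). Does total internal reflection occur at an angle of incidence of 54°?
θc = arcsin(n₂/n₁) = 47.46°; 54° > θc, so yes — total internal reflection.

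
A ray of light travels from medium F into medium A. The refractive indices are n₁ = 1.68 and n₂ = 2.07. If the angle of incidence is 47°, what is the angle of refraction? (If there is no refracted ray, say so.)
sin θ₂ = (n₁/n₂)·sin θ₁ = 0.5936 → θ₂ = 36.41°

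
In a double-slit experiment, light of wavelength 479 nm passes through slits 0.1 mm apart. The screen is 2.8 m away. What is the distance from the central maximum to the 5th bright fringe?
y = mλL/d = 67.06 mm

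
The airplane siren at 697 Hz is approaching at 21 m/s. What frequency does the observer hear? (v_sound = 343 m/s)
f_obs = f·v/(v − v_s) = 742.5 Hz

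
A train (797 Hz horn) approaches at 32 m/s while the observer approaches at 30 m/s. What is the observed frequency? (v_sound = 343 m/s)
f_obs = f·(v + v_o)/(v − v_s) = 955.9 Hz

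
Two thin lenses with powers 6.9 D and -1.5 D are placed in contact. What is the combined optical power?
P_total = P₁ + P₂ = 5.4 D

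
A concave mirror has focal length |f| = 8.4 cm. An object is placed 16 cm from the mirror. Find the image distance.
f = +8.4 cm (concave); 1/di = 1/f − 1/do → di = 17.68 cm (real image, in front of mirror)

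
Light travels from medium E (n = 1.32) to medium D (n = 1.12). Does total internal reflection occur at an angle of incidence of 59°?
θc = arcsin(n₂/n₁) = 58.05°; 59° > θc, so yes — total internal reflection.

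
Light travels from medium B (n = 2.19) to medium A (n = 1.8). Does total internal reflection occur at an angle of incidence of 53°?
θc = arcsin(n₂/n₁) = 55.28°; 53° < θc, so no — the ray refracts.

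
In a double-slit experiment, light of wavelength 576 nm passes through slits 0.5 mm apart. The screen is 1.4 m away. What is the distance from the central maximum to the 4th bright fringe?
y = mλL/d = 6.451 mm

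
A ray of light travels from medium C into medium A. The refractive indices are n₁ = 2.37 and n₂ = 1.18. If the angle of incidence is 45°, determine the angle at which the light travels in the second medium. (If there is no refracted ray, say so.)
sin θ₂ = (n₁/n₂)·sin θ₁ = 1.42 > 1, so there is no refracted ray — the light undergoes total internal reflection.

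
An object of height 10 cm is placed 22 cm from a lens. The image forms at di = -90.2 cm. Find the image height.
hi = (-di/do) × ho = 41 cm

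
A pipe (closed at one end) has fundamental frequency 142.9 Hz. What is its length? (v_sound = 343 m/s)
L = v/(4f₁) = 0.6001 m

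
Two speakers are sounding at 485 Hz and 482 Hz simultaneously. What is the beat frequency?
3 Hz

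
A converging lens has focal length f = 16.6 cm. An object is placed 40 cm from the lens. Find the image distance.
1/di = 1/f − 1/do → di = 28.38 cm (real image)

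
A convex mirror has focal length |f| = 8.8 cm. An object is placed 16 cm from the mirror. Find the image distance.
f = −8.8 cm (convex); 1/di = 1/f − 1/do → di = -5.677 cm (virtual image, behind mirror)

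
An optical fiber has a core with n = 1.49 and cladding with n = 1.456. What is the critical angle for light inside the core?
θc = arcsin(n_cladding/n_core) = 77.74°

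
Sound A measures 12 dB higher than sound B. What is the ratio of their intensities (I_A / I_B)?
I_A/I_B = 10^(Δβ/10) = 15.85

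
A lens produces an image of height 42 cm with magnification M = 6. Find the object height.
ho = |hi|/|M| = 7 cm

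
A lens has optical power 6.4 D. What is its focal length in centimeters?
f = 1/P = 15.62 cm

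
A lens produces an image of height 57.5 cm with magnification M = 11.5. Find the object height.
ho = |hi|/|M| = 5 cm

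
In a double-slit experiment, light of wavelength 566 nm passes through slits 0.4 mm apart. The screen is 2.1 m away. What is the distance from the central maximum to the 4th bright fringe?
y = mλL/d = 11.89 mm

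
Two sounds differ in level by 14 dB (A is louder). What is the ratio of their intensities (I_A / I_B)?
I_A/I_B = 10^(Δβ/10) = 25.12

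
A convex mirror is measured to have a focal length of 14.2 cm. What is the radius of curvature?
R = 2|f| = 28.4 cm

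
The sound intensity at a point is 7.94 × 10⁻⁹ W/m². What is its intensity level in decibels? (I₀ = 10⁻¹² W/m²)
β = 10·log₁₀(I/I₀) = 39 dB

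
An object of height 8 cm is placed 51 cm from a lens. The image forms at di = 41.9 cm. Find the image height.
hi = (-di/do) × ho = -6.573 cm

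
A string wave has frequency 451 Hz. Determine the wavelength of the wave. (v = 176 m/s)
λ = v/f = 0.3902 m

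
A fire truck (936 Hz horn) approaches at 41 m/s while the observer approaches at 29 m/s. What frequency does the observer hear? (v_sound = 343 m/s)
f_obs = f·(v + v_o)/(v − v_s) = 1153 Hz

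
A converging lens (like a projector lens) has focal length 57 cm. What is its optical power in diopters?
P = 1/f = 1.754 D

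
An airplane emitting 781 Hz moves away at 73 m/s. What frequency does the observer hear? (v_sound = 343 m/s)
f_obs = f·v/(v + v_s) = 643.9 Hz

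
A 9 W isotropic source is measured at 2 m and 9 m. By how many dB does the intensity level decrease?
Δβ = 20·log₁₀(r₂/r₁) = 13.06 dB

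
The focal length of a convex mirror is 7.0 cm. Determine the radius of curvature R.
R = 2|f| = 14 cm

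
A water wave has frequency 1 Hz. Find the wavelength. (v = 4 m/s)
λ = v/f = 4 m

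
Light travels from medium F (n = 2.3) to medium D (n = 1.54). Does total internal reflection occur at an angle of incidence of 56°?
θc = arcsin(n₂/n₁) = 42.03°; 56° > θc, so yes — total internal reflection.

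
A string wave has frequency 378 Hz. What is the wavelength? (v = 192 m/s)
λ = v/f = 0.5079 m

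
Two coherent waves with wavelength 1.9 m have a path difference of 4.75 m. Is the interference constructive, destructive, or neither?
destructive — path difference = 2.5λ, an odd multiple of λ/2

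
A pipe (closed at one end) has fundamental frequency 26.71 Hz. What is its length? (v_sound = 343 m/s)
L = v/(4f₁) = 3.21 m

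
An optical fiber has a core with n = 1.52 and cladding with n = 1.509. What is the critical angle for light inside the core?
θc = arcsin(n_cladding/n_core) = 83.1°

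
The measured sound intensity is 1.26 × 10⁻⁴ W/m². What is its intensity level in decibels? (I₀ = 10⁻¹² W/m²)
β = 10·log₁₀(I/I₀) = 81 dB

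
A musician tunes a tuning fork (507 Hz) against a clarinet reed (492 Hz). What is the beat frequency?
15 Hz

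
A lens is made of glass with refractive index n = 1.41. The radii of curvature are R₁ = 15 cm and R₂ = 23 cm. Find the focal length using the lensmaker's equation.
1/f = (n − 1)(1/R₁ − 1/R₂) → f = 105.2 cm (converging lens)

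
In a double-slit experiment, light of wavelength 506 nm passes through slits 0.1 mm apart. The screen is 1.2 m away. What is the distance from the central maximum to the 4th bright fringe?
y = mλL/d = 24.29 mm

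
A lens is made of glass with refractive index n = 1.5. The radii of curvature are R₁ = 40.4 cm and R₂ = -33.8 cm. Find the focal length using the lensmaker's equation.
1/f = (n − 1)(1/R₁ − 1/R₂) → f = 36.81 cm (converging lens)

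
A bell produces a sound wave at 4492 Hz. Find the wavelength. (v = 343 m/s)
λ = v/f = 0.07636 m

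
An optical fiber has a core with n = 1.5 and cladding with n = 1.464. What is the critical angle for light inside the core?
θc = arcsin(n_cladding/n_core) = 77.42°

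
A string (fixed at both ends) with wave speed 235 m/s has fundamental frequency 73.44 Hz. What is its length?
L = v/(2f₁) = 1.6 m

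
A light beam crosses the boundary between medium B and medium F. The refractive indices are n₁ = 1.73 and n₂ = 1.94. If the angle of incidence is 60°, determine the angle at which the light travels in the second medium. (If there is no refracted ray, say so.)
sin θ₂ = (n₁/n₂)·sin θ₁ = 0.7723 → θ₂ = 50.56°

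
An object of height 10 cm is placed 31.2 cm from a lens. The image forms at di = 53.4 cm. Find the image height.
hi = (-di/do) × ho = -17.12 cm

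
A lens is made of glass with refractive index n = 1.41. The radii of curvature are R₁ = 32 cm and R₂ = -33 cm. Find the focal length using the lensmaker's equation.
1/f = (n − 1)(1/R₁ − 1/R₂) → f = 39.62 cm (converging lens)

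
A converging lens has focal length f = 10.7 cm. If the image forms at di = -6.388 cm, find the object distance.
1/do = 1/f − 1/di → do = 4 cm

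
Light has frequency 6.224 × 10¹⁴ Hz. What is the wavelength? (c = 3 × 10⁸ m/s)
λ = c/f = 482 nm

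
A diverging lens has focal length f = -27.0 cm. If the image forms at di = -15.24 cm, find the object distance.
1/do = 1/f − 1/di → do = 34.99 cm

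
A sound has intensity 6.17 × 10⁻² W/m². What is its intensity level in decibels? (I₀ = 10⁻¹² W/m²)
β = 10·log₁₀(I/I₀) = 107.9 dB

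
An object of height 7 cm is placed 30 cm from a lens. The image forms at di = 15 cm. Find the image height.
hi = (-di/do) × ho = -3.5 cm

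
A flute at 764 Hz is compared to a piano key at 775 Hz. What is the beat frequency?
11 Hz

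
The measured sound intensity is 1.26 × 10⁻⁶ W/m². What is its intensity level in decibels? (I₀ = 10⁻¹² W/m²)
β = 10·log₁₀(I/I₀) = 61 dB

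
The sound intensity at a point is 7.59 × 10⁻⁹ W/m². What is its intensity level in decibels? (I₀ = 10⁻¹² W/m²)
β = 10·log₁₀(I/I₀) = 38.8 dB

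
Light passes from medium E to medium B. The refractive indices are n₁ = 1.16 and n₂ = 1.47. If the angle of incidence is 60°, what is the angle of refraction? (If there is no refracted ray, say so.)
sin θ₂ = (n₁/n₂)·sin θ₁ = 0.6834 → θ₂ = 43.11°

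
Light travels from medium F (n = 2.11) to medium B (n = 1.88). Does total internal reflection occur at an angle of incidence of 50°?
θc = arcsin(n₂/n₁) = 63°; 50° < θc, so no — the ray refracts.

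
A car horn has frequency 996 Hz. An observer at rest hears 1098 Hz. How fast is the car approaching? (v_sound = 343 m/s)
v_s = v·(1 − f/f_obs) = 31.86 m/s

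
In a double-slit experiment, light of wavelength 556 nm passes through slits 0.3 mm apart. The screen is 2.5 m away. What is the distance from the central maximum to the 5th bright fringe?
y = mλL/d = 23.17 mm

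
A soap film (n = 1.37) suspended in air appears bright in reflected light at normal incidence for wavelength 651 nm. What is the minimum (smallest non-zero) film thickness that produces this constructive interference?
2nt = (m − ½)λ with m = 1 → t = (m − ½)λ/(2n) = 118.8 nm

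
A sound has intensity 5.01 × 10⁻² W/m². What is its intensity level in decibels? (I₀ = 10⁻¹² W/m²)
β = 10·log₁₀(I/I₀) = 107 dB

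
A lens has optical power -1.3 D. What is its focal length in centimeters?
f = 1/P = -76.92 cm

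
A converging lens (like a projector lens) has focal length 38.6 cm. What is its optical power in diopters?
P = 1/f = 2.591 D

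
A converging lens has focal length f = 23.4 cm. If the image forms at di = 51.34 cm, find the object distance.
1/do = 1/f − 1/di → do = 43 cm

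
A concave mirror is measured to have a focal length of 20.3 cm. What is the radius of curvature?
R = 2|f| = 40.6 cm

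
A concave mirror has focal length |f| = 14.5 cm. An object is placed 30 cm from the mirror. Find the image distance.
f = +14.5 cm (concave); 1/di = 1/f − 1/do → di = 28.06 cm (real image, in front of mirror)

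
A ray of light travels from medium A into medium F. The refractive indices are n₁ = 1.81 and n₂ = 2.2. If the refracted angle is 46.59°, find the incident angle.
sin θ₁ = (n₂/n₁)·sin θ₂ → θ₁ = 62°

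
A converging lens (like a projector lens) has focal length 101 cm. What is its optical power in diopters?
P = 1/f = 0.9901 D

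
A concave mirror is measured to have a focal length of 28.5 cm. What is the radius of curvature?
R = 2|f| = 57 cm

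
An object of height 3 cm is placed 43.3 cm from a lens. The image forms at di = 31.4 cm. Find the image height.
hi = (-di/do) × ho = -2.176 cm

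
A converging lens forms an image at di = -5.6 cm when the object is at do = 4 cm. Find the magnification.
M = −di/do = 1.4 (upright image)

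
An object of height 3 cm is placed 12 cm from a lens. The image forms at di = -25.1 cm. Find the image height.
hi = (-di/do) × ho = 6.275 cm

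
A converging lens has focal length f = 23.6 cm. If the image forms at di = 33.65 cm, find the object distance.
1/do = 1/f − 1/di → do = 79.02 cm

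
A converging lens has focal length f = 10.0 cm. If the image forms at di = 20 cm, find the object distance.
1/do = 1/f − 1/di → do = 20 cm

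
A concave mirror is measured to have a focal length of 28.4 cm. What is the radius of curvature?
R = 2|f| = 56.8 cm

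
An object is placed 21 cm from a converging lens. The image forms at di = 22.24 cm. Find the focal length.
1/f = 1/do + 1/di → f = 10.8 cm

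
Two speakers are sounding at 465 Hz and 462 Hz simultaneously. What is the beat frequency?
3 Hz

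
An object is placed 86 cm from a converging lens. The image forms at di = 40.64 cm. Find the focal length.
1/f = 1/do + 1/di → f = 27.6 cm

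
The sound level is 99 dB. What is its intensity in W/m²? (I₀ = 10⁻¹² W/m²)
I = I₀·10^(β/10) = 7.94 × 10⁻³ W/m²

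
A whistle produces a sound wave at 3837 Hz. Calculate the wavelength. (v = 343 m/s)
λ = v/f = 0.08939 m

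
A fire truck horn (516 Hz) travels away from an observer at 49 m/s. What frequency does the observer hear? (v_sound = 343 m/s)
f_obs = f·v/(v + v_s) = 451.5 Hz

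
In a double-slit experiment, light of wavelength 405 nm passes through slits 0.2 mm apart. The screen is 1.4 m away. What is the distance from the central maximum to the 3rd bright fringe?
y = mλL/d = 8.505 mm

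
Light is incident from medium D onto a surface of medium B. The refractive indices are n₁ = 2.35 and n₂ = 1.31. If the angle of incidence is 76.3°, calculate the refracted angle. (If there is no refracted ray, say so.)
sin θ₂ = (n₁/n₂)·sin θ₁ = 1.743 > 1, so there is no refracted ray — the light undergoes total internal reflection.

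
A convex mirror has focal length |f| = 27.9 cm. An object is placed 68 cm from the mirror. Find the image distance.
f = −27.9 cm (convex); 1/di = 1/f − 1/do → di = -19.78 cm (virtual image, behind mirror)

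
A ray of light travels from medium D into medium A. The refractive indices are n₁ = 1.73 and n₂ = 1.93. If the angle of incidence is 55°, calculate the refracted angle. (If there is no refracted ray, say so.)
sin θ₂ = (n₁/n₂)·sin θ₁ = 0.7343 → θ₂ = 47.25°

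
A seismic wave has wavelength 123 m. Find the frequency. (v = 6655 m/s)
f = v/λ = 54.11 Hz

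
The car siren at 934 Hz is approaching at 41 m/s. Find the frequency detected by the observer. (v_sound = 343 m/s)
f_obs = f·v/(v − v_s) = 1061 Hz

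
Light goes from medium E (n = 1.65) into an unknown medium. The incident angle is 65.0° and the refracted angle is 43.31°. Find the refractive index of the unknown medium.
n₂ = n₁·sin θ₁ / sin θ₂ = 2.18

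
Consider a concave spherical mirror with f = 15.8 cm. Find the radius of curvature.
R = 2|f| = 31.6 cm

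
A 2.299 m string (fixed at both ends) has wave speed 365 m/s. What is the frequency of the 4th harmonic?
fₙ = nv/(2L) = 317.5 Hz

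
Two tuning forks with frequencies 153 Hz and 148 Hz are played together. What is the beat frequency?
5 Hz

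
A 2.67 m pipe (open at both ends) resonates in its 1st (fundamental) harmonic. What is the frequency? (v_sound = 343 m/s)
fₙ = nv/(2L) = 64.23 Hz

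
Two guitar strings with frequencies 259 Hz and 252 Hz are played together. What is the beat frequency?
7 Hz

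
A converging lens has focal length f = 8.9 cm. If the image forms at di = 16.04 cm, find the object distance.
1/do = 1/f − 1/di → do = 19.99 cm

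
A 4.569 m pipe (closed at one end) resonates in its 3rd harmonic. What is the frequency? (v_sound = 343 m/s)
fₙ = nv/(4L) = 56.3 Hz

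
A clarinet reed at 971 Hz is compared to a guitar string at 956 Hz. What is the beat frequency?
15 Hz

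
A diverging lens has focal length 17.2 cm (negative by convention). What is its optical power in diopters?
P = 1/f = -5.814 D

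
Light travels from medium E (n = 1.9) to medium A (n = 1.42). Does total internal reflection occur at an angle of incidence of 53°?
θc = arcsin(n₂/n₁) = 48.36°; 53° > θc, so yes — total internal reflection.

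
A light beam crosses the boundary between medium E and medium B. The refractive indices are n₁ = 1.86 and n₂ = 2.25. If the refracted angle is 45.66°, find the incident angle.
sin θ₁ = (n₂/n₁)·sin θ₂ → θ₁ = 59.9°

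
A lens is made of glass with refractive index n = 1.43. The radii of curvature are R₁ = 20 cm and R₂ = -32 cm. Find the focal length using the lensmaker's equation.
1/f = (n − 1)(1/R₁ − 1/R₂) → f = 28.62 cm (converging lens)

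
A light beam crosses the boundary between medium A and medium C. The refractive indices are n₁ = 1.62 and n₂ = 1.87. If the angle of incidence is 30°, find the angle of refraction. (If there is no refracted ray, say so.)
sin θ₂ = (n₁/n₂)·sin θ₁ = 0.4332 → θ₂ = 25.67°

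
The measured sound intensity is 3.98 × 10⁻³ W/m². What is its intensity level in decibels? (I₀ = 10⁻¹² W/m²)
β = 10·log₁₀(I/I₀) = 96 dB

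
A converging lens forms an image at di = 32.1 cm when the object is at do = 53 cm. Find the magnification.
M = −di/do = -0.6057 (inverted image)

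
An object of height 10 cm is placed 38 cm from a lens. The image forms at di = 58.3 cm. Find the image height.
hi = (-di/do) × ho = -15.34 cm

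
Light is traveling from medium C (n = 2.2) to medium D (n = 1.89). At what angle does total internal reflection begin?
θc = arcsin(n₂/n₁) = 59.21°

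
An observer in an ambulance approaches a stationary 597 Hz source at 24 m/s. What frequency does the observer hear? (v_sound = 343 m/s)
f_obs = f·(v + v_o)/v = 638.8 Hz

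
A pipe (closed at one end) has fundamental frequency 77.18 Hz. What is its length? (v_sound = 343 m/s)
L = v/(4f₁) = 1.111 m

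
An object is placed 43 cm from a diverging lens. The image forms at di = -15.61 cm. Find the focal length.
1/f = 1/do + 1/di → f = -24.51 cm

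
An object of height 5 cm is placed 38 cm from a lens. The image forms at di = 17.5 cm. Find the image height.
hi = (-di/do) × ho = -2.303 cm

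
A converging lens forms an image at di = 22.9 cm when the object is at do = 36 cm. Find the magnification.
M = −di/do = -0.6361 (inverted image)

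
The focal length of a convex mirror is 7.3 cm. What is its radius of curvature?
R = 2|f| = 14.6 cm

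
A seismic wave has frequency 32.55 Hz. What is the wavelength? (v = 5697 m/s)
λ = v/f = 175 m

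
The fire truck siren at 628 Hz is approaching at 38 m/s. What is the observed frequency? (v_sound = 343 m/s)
f_obs = f·v/(v − v_s) = 706.2 Hz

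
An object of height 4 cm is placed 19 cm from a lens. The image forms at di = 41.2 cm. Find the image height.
hi = (-di/do) × ho = -8.674 cm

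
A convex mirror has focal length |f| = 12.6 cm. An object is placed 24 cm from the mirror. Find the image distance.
f = −12.6 cm (convex); 1/di = 1/f − 1/do → di = -8.262 cm (virtual image, behind mirror)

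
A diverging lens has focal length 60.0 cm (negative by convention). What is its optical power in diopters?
P = 1/f = -1.667 D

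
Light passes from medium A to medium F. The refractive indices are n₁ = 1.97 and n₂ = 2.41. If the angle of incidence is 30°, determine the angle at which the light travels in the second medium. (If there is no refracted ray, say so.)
sin θ₂ = (n₁/n₂)·sin θ₁ = 0.4087 → θ₂ = 24.12°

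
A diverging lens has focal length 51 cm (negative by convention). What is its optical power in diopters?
P = 1/f = -1.961 D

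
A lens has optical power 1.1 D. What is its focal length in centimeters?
f = 1/P = 90.91 cm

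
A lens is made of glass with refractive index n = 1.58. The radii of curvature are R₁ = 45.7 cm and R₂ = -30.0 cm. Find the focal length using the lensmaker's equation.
1/f = (n − 1)(1/R₁ − 1/R₂) → f = 31.23 cm (converging lens)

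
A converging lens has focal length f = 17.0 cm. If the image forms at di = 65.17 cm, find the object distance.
1/do = 1/f − 1/di → do = 23 cm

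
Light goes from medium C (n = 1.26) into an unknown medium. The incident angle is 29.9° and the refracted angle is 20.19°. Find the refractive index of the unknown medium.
n₂ = n₁·sin θ₁ / sin θ₂ = 1.82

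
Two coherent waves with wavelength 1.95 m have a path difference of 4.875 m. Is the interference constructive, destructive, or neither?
destructive — path difference = 2.5λ, an odd multiple of λ/2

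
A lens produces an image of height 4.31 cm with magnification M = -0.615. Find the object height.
ho = |hi|/|M| = 7.008 cm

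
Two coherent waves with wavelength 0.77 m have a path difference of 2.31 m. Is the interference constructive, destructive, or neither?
constructive — path difference = 3λ, a whole number of wavelengths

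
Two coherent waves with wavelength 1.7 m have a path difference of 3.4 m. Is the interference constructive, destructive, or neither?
constructive — path difference = 2λ, a whole number of wavelengths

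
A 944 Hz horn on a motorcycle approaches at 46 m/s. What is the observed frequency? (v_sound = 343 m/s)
f_obs = f·v/(v − v_s) = 1090 Hz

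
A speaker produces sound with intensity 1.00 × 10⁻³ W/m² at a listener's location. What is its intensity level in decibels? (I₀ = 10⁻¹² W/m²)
β = 10·log₁₀(I/I₀) = 90 dB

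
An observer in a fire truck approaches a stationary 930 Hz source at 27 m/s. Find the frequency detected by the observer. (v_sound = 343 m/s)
f_obs = f·(v + v_o)/v = 1003 Hz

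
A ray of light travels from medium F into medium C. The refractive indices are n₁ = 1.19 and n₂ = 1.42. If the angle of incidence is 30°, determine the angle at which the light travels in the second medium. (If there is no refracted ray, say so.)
sin θ₂ = (n₁/n₂)·sin θ₁ = 0.419 → θ₂ = 24.77°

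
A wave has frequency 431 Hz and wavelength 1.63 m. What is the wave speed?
v = fλ = 702.5 m/s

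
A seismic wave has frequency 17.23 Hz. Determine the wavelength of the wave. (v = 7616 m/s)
λ = v/f = 442 m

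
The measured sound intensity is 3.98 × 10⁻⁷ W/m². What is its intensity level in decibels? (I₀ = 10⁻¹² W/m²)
β = 10·log₁₀(I/I₀) = 56 dB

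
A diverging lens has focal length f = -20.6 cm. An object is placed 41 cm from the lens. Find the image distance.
1/di = 1/f − 1/do → di = -13.71 cm (virtual image)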